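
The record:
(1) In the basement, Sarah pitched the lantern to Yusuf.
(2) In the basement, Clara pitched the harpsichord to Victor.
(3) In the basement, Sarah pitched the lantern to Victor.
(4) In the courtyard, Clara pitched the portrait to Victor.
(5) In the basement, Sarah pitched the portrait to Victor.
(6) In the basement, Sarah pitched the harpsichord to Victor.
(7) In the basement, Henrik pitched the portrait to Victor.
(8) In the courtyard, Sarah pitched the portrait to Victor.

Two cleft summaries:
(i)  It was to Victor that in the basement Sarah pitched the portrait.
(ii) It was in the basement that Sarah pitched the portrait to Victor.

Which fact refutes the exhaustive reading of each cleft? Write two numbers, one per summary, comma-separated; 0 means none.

(i): focus "Victor". No fact shares agent = Sarah, thing = the portrait, setting = in the basement with a different recipient. 0.
(ii): focus "in the basement". Looking for agent = Sarah, thing = the portrait, recipient = Victor with some other setting — fact (8) has in the courtyard there. Refuted.

0, 8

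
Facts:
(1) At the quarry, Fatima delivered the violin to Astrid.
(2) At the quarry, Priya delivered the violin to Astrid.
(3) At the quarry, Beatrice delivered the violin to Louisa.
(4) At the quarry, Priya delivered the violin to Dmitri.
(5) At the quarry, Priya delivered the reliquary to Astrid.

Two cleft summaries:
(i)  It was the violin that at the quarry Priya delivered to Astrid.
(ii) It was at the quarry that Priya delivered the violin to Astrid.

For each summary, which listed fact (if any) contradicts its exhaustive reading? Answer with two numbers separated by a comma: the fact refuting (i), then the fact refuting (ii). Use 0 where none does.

5, 0

Summary (i) focuses "the violin" (the thing); background Priya as agent and Astrid as recipient and at the quarry as setting. Fact (5) matches that background with thing = the reliquary — refutes (i).
Summary (ii) focuses "at the quarry" (the setting); background Priya as agent and the violin as thing and Astrid as recipient. No fact matches that background with a different setting, so 0.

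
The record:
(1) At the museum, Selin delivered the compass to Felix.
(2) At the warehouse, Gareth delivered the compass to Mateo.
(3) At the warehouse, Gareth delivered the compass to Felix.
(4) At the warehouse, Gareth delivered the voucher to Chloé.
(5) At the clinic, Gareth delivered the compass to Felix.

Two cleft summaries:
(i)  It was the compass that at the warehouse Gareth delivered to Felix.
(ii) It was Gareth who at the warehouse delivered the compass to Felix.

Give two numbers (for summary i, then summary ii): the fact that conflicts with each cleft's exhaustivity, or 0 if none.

0, 0

(i): focus "the compass". No fact shares same agent, recipient, setting (Gareth / Felix / at the warehouse) with a different thing. 0.
(ii): focus "Gareth". No fact shares same thing, recipient, setting (the compass / Felix / at the warehouse) with a different agent. 0.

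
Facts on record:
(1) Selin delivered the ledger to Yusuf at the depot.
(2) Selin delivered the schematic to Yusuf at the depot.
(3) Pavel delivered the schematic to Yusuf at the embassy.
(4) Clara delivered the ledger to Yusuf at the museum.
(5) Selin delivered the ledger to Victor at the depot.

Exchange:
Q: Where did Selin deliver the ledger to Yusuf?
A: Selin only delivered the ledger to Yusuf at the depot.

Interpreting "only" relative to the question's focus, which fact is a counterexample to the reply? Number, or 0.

0

Answering "Where did ...?" puts focus on the setting — here, "at the depot".
So "only" ranges over settings; the rest (Selin as agent and the ledger as thing and Yusuf as recipient) is presupposed.
No fact keeps Selin as agent and the ledger as thing and Yusuf as recipient while changing the setting; every other fact differs on something backgrounded. The reply stands.
(Fact (5) would refute a reading with focus on the recipient — but that is not what the question asks.)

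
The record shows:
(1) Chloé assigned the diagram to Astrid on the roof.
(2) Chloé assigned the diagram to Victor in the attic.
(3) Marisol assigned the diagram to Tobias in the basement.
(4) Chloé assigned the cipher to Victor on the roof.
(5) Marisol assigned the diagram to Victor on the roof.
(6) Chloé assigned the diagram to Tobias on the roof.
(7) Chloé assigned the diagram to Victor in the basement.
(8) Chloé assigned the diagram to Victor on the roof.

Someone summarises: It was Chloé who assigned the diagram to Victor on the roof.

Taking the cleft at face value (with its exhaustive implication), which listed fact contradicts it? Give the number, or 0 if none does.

Focus of the cleft: "Chloé" (the agent). Presupposed background: same thing, recipient, setting (the diagram / Victor / on the roof).
Exhaustivity: Chloé is the only agent satisfying that background.
But fact (5) also has same thing, recipient, setting (the diagram / Victor / on the roof), with agent = Marisol — so the exhaustive reading fails.

5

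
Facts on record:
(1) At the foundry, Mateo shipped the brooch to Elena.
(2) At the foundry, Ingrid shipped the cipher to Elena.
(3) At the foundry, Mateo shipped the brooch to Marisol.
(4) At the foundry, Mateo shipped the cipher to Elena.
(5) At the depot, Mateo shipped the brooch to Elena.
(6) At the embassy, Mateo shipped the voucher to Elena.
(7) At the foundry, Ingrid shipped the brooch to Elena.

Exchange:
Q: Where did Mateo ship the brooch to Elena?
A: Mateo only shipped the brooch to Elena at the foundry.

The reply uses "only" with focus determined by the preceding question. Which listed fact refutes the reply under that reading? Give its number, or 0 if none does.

5

Answering "Where did ...?" puts focus on the setting — here, "at the foundry".
"Only" then excludes alternative settings while the background — same agent, thing, recipient (Mateo / the brooch / Elena) — is held fixed.
Fact (5) shares the background with a different setting (at the depot) — counterexample.
(Fact (4) would refute a reading with focus on the thing — but that is not what the question asks.)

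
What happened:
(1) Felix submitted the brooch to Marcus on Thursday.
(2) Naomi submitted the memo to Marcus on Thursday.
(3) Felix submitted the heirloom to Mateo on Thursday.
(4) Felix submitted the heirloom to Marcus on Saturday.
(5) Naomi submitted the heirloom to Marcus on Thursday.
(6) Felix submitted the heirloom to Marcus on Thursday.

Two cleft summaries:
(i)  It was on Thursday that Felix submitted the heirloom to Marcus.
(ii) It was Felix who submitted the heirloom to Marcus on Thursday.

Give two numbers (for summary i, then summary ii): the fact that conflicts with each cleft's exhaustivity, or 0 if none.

4, 5

Summary (i) focuses "on Thursday" (the setting); background agent = Felix, thing = the heirloom, recipient = Marcus. Fact (4) matches that background with setting = on Saturday — refutes (i).
Summary (ii) focuses "Felix" (the agent); background thing = the heirloom, recipient = Marcus, setting = on Thursday. Fact (5) matches that background with agent = Naomi — refutes (ii).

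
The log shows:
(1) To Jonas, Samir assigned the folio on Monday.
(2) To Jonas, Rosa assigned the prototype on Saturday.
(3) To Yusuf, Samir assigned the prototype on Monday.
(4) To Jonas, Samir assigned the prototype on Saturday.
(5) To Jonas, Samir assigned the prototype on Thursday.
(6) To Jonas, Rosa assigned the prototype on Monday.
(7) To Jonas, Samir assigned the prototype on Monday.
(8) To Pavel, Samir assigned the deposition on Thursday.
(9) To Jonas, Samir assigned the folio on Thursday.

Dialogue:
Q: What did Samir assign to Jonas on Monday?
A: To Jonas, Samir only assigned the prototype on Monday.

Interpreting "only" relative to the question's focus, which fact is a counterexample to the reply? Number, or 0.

Answering "What did ...?" puts focus on the thing — here, "the prototype".
So "only" ranges over things; the rest (same agent, recipient, setting (Samir / Jonas / on Monday)) is presupposed.
Fact (1) keeps same agent, recipient, setting (Samir / Jonas / on Monday) but has thing = the folio; that refutes the reply.
(Fact (4) would refute a reading with focus on the setting — but that is not what the question asks.)

1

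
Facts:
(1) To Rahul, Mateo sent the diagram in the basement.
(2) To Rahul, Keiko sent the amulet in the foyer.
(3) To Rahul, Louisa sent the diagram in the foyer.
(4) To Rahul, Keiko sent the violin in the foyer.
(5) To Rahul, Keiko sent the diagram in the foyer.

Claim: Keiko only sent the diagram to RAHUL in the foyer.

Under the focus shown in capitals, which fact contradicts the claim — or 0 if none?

0

The capitals mark "Rahul" as focus. So "only" rules out other recipients, with the rest (Keiko as agent and the diagram as thing and in the foyer as setting) as background.
No fact matches Keiko as agent and the diagram as thing and in the foyer as setting with a different recipient — every other fact differs on at least one backgrounded slot. So no fact refutes it.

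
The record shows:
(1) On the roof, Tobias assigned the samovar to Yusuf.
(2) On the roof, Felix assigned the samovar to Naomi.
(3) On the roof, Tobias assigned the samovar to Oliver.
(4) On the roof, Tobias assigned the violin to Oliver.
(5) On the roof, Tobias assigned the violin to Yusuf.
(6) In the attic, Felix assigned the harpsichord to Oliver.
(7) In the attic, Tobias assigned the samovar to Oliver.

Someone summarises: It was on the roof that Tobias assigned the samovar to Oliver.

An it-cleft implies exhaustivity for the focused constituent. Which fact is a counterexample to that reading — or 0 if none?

7

The cleft puts "on the roof" in focus and presupposes the open proposition with same agent, thing, recipient (Tobias / the samovar / Oliver).
Exhaustivity: on the roof is the only setting satisfying that background.
Fact (7) shares the background but with setting = in the attic; exhaustivity is violated.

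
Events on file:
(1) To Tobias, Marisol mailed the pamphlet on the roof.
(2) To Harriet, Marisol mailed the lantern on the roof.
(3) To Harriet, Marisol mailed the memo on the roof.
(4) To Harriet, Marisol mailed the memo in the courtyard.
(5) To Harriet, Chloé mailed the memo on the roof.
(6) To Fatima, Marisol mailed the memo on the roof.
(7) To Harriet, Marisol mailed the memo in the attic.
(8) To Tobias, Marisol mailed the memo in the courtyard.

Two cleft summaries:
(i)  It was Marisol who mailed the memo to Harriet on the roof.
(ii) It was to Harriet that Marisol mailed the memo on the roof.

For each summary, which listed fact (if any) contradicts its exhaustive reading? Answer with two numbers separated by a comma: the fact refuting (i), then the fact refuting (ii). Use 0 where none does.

5, 6

Summary (i) focuses "Marisol" (the agent); background same thing, recipient, setting (the memo / Harriet / on the roof). Fact (5) matches that background with agent = Chloé — refutes (i).
Summary (ii) focuses "Harriet" (the recipient); background same agent, thing, setting (Marisol / the memo / on the roof). Fact (6) matches that background with recipient = Fatima — refutes (ii).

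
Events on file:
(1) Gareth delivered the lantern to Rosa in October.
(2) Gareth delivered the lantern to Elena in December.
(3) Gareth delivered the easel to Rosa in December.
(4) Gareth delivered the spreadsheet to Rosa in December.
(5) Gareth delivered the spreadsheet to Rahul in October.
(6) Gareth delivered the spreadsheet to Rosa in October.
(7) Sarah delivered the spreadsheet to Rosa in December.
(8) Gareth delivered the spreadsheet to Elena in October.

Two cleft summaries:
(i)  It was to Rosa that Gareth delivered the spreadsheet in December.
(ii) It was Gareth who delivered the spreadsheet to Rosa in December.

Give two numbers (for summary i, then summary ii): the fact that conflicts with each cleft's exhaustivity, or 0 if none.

Summary (i) focuses "Rosa" (the recipient); background same agent, thing, setting (Gareth / the spreadsheet / in December). No fact matches that background with a different recipient, so 0.
Summary (ii) focuses "Gareth" (the agent); background same thing, recipient, setting (the spreadsheet / Rosa / in December). Fact (7) matches that background with agent = Sarah — refutes (ii).

0, 7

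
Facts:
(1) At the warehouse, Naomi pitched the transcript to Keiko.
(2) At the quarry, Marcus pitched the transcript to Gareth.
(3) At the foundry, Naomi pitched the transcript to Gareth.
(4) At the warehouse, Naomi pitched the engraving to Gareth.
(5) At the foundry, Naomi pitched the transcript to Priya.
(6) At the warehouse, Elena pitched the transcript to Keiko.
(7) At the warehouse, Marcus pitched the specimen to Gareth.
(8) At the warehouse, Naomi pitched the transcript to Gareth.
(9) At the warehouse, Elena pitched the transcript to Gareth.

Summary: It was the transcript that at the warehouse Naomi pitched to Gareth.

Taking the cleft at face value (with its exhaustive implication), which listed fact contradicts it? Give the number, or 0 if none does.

4

Focus of the cleft: "the transcript" (the thing). Presupposed background: agent = Naomi, recipient = Gareth, setting = at the warehouse.
The exhaustive reading says no other thing fits that background.
Fact (4) shares the background but with thing = the engraving; exhaustivity is violated.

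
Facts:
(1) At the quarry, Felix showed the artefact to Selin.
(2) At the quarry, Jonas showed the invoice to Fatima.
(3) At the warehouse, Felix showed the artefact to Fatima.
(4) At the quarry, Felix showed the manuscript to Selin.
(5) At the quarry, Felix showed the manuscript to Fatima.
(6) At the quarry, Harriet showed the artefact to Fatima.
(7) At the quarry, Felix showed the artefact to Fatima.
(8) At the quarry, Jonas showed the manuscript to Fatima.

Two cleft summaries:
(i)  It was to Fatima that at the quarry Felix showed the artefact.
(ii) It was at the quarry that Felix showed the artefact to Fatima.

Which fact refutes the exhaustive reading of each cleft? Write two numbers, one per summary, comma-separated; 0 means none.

1, 3

Summary (i) focuses "Fatima" (the recipient); background same agent, thing, setting (Felix / the artefact / at the quarry). Fact (1) matches that background with recipient = Selin — refutes (i).
Summary (ii) focuses "at the quarry" (the setting); background same agent, thing, recipient (Felix / the artefact / Fatima). Fact (3) matches that background with setting = at the warehouse — refutes (ii).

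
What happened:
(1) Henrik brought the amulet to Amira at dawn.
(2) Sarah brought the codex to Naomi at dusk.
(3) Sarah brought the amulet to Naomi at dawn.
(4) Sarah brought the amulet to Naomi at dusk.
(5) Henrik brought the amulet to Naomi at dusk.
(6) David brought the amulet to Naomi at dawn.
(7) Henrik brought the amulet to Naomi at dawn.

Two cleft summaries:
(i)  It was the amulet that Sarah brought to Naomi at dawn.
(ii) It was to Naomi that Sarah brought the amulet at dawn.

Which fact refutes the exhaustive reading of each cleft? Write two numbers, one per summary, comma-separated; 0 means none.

0, 0

(i): focus "the amulet". No fact shares agent = Sarah, recipient = Naomi, setting = at dawn with a different thing. 0.
(ii): focus "Naomi". No fact shares agent = Sarah, thing = the amulet, setting = at dawn with a different recipient. 0.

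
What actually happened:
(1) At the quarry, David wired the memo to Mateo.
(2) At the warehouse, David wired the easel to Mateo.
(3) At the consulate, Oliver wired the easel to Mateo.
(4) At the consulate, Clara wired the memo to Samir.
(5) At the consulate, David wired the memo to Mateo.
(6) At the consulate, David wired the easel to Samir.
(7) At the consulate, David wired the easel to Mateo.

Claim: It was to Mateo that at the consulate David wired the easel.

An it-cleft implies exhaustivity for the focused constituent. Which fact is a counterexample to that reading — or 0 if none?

6

The cleft puts "Mateo" in focus and presupposes the open proposition with same agent, thing, setting (David / the easel / at the consulate).
The exhaustive reading says no other recipient fits that background.
But fact (6) also has same agent, thing, setting (David / the easel / at the consulate), with recipient = Samir — so the exhaustive reading fails.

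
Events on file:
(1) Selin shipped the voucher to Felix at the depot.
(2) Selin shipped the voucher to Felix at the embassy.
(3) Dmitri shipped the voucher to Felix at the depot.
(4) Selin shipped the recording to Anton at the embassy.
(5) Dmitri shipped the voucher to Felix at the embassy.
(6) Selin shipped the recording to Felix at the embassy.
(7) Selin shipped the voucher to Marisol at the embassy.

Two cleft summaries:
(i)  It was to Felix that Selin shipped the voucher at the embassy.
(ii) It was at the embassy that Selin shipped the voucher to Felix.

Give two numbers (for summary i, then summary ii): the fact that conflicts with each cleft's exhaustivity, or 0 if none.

Summary (i) focuses "Felix" (the recipient); background Selin as agent and the voucher as thing and at the embassy as setting. Fact (7) matches that background with recipient = Marisol — refutes (i).
Summary (ii) focuses "at the embassy" (the setting); background Selin as agent and the voucher as thing and Felix as recipient. Fact (1) matches that background with setting = at the depot — refutes (ii).

7, 1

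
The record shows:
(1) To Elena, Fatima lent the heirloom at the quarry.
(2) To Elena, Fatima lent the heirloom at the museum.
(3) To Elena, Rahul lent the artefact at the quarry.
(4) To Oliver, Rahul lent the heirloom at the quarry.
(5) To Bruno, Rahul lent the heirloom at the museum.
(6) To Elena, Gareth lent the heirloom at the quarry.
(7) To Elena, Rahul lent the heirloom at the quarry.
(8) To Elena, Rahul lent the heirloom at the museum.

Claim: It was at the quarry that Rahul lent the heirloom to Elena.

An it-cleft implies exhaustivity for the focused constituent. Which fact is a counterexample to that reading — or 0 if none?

8

The cleft puts "at the quarry" in focus and presupposes the open proposition with Rahul as agent and the heirloom as thing and Elena as recipient.
Exhaustivity: at the quarry is the only setting satisfying that background.
Fact (8) shares the background but with setting = at the museum; exhaustivity is violated.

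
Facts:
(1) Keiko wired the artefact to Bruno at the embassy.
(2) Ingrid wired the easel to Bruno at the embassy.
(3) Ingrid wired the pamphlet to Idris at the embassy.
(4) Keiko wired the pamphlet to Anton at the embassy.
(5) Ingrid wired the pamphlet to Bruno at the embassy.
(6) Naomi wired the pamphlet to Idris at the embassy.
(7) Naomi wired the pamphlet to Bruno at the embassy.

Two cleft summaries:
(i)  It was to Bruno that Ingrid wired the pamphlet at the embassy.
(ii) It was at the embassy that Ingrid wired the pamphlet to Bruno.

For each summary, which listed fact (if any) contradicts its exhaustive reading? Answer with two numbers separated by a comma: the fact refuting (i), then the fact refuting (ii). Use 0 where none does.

Summary (i) focuses "Bruno" (the recipient); background agent = Ingrid, thing = the pamphlet, setting = at the embassy. Fact (3) matches that background with recipient = Idris — refutes (i).
Summary (ii) focuses "at the embassy" (the setting); background agent = Ingrid, thing = the pamphlet, recipient = Bruno. No fact matches that background with a different setting, so 0.

3, 0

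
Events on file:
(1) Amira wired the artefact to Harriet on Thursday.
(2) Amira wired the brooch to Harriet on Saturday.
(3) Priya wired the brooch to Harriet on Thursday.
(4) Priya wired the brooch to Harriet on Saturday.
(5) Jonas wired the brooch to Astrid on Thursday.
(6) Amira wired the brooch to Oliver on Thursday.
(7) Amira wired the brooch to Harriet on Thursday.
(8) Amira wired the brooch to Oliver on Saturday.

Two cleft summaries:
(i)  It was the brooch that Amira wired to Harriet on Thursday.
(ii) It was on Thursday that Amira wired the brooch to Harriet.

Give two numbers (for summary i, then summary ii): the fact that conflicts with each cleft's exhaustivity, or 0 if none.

(i): focus "the brooch". Looking for same agent, recipient, setting (Amira / Harriet / on Thursday) with some other thing — fact (1) has the artefact there. Refuted.
(ii): focus "on Thursday". Looking for same agent, thing, recipient (Amira / the brooch / Harriet) with some other setting — fact (2) has on Saturday there. Refuted.

1, 2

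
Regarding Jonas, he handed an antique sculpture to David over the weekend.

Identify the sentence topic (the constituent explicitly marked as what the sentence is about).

Jonas

The construction explicitly marks "Jonas" as what the sentence is about — the topic.
The remainder of the clause is the comment (what is said about the topic).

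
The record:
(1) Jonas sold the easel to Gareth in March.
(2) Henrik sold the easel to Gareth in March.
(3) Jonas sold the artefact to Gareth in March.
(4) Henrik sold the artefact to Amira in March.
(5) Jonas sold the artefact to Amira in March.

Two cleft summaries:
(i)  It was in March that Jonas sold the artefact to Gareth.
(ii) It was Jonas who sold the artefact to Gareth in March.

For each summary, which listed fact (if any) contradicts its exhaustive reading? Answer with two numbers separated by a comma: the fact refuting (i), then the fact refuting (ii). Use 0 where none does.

Summary (i) focuses "in March" (the setting); background Jonas as agent and the artefact as thing and Gareth as recipient. No fact matches that background with a different setting, so 0.
Summary (ii) focuses "Jonas" (the agent); background the artefact as thing and Gareth as recipient and in March as setting. No fact matches that background with a different agent, so 0.

0, 0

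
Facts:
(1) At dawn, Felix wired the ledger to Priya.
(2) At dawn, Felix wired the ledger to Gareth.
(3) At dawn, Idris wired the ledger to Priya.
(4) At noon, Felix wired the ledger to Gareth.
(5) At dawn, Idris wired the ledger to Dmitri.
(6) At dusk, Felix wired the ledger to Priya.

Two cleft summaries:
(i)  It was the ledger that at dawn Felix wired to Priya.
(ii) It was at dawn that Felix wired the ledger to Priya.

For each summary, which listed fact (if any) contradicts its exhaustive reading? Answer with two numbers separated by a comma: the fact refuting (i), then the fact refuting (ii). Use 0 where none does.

0, 6

Summary (i) focuses "the ledger" (the thing); background agent = Felix, recipient = Priya, setting = at dawn. No fact matches that background with a different thing, so 0.
Summary (ii) focuses "at dawn" (the setting); background agent = Felix, thing = the ledger, recipient = Priya. Fact (6) matches that background with setting = at dusk — refutes (ii).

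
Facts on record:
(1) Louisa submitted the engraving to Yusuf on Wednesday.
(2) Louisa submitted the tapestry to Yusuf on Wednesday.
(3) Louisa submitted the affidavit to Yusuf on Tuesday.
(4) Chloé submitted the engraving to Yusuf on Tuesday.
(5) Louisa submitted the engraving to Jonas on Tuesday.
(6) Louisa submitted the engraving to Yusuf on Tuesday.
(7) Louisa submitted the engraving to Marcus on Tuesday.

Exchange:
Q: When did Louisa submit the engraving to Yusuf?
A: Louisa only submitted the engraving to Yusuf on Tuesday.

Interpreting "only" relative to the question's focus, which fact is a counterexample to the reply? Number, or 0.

1

Answering "When did ...?" puts focus on the setting — here, "on Tuesday".
"Only" then excludes alternative settings while the background — agent = Louisa, thing = the engraving, recipient = Yusuf — is held fixed.
Fact (1) shares the background with a different setting (on Wednesday) — counterexample.
(Fact (5) would refute a reading with focus on the recipient — but that is not what the question asks.)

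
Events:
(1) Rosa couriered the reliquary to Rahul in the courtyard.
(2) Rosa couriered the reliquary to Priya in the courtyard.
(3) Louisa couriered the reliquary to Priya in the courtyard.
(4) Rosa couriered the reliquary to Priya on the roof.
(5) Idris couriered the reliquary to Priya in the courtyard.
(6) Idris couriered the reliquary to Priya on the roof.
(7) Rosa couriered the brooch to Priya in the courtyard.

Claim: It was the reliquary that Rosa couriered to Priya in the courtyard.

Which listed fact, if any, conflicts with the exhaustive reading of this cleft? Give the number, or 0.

Focus of the cleft: "the reliquary" (the thing). Presupposed background: agent = Rosa, recipient = Priya, setting = in the courtyard.
Exhaustivity: the reliquary is the only thing satisfying that background.
But fact (7) also has agent = Rosa, recipient = Priya, setting = in the courtyard, with thing = the brooch — so the exhaustive reading fails.

7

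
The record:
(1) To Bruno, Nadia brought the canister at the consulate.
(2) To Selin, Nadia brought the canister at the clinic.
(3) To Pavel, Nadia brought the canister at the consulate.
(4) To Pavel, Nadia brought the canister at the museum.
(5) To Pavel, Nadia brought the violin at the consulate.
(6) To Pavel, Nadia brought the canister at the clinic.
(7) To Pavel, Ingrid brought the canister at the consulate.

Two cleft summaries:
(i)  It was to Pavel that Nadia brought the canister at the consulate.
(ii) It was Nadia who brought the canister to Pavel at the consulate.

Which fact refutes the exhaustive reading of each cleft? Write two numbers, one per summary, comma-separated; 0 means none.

Summary (i) focuses "Pavel" (the recipient); background agent = Nadia, thing = the canister, setting = at the consulate. Fact (1) matches that background with recipient = Bruno — refutes (i).
Summary (ii) focuses "Nadia" (the agent); background thing = the canister, recipient = Pavel, setting = at the consulate. Fact (7) matches that background with agent = Ingrid — refutes (ii).

1, 7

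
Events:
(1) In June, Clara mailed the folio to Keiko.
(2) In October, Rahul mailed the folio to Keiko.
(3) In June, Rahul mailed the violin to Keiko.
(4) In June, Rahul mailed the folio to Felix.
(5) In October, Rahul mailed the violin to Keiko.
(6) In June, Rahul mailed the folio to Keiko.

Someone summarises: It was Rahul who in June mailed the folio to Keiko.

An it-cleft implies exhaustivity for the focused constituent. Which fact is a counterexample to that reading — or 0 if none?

The cleft puts "Rahul" in focus and presupposes the open proposition with the folio as thing and Keiko as recipient and in June as setting.
Exhaustivity: Rahul is the only agent satisfying that background.
But fact (1) also has the folio as thing and Keiko as recipient and in June as setting, with agent = Clara — so the exhaustive reading fails.

1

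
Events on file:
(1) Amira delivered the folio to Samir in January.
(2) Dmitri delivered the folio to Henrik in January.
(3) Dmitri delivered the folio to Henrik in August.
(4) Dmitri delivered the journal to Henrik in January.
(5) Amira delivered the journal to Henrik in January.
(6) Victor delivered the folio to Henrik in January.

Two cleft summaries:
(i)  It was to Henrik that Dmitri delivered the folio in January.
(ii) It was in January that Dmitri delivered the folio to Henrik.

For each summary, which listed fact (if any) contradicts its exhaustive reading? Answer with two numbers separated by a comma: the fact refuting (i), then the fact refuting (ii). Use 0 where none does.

(i): focus "Henrik". No fact shares agent = Dmitri, thing = the folio, setting = in January with a different recipient. 0.
(ii): focus "in January". Looking for agent = Dmitri, thing = the folio, recipient = Henrik with some other setting — fact (3) has in August there. Refuted.

0, 3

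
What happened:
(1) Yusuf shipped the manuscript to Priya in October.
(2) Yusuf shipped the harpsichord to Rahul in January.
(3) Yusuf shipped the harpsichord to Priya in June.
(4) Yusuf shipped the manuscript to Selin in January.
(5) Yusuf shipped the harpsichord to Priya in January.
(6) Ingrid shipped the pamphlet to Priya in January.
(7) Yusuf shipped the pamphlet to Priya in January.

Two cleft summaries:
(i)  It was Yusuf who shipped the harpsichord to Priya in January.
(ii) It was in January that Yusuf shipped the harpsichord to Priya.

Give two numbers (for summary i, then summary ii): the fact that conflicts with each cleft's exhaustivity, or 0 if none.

Summary (i) focuses "Yusuf" (the agent); background thing = the harpsichord, recipient = Priya, setting = in January. No fact matches that background with a different agent, so 0.
Summary (ii) focuses "in January" (the setting); background agent = Yusuf, thing = the harpsichord, recipient = Priya. Fact (3) matches that background with setting = in June — refutes (ii).

0, 3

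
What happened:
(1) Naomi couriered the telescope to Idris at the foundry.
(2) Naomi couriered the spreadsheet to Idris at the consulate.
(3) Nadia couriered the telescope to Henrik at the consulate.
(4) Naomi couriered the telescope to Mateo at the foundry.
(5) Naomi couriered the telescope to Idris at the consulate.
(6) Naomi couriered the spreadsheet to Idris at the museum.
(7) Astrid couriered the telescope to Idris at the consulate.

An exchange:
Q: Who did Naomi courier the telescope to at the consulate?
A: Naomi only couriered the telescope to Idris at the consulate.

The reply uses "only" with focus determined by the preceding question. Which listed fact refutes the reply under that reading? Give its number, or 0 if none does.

0

Answering "Who did ... to ...?" puts focus on the recipient — here, "Idris".
"Only" then excludes alternative recipients while the background — Naomi as agent and the telescope as thing and at the consulate as setting — is held fixed.
No listed fact shares that background with another recipient. Nothing contradicts the reply.
(Fact (1) would refute a reading with focus on the setting — but that is not what the question asks.)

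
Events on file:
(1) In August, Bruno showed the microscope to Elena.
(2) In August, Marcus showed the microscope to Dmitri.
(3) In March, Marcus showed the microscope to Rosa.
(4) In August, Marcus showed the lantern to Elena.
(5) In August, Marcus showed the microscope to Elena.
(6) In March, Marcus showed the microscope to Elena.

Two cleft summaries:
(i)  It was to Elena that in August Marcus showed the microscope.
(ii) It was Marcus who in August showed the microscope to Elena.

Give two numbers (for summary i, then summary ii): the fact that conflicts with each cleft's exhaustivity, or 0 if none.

Summary (i) focuses "Elena" (the recipient); background Marcus as agent and the microscope as thing and in August as setting. Fact (2) matches that background with recipient = Dmitri — refutes (i).
Summary (ii) focuses "Marcus" (the agent); background the microscope as thing and Elena as recipient and in August as setting. Fact (1) matches that background with agent = Bruno — refutes (ii).

2, 1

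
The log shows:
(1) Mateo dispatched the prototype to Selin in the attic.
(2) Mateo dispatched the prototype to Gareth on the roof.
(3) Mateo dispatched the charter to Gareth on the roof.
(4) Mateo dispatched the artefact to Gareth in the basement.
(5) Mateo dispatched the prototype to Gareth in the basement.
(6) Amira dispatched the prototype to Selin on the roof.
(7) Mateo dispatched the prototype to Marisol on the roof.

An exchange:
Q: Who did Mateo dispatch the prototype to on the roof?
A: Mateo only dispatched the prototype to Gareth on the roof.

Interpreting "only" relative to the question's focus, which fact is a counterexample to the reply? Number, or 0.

7

The question "Who did ... to ...?" targets the recipient, so in the reply the focus falls on "Gareth".
"Only" then excludes alternative recipients while the background — Mateo as agent and the prototype as thing and on the roof as setting — is held fixed.
Fact (7) shares the background with a different recipient (Marisol) — counterexample.
(Fact (3) would refute a reading with focus on the thing — but that is not what the question asks.)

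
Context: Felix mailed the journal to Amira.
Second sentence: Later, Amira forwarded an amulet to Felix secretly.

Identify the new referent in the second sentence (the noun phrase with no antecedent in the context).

"Amira" and "Felix" in the second sentence are given — already mentioned in the context.
"an amulet" has no antecedent in the context; it is discourse-new (the indefinite article also signals a new referent).

an amulet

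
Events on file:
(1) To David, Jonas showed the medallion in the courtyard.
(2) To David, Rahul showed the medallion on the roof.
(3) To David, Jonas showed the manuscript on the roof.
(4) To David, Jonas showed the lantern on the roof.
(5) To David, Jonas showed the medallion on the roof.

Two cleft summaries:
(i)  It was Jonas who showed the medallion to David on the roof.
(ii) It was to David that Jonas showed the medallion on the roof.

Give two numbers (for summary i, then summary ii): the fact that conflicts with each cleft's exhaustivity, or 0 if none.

(i): focus "Jonas". Looking for thing = the medallion, recipient = David, setting = on the roof with some other agent — fact (2) has Rahul there. Refuted.
(ii): focus "David". No fact shares agent = Jonas, thing = the medallion, setting = on the roof with a different recipient. 0.

2, 0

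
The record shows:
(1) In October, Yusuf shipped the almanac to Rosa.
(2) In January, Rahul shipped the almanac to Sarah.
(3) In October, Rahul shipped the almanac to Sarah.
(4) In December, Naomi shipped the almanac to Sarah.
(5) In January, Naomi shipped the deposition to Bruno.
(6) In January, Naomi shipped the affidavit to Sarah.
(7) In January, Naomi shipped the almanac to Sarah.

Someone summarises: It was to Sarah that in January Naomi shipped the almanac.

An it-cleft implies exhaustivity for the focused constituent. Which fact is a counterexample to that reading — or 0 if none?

Focus of the cleft: "Sarah" (the recipient). Presupposed background: same agent, thing, setting (Naomi / the almanac / in January).
Exhaustivity: Sarah is the only recipient satisfying that background.
No listed fact matches the background with a different recipient. Exhaustivity holds.

0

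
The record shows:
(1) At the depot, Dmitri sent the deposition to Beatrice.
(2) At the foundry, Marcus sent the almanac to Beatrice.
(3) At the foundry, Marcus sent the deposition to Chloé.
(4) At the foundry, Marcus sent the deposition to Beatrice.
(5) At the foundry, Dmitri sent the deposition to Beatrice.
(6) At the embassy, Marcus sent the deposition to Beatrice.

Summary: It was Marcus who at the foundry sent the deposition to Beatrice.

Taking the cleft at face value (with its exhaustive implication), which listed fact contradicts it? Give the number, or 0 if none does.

5

The cleft puts "Marcus" in focus and presupposes the open proposition with same thing, recipient, setting (the deposition / Beatrice / at the foundry).
The exhaustive reading says no other agent fits that background.
Fact (5) shares the background but with agent = Dmitri; exhaustivity is violated.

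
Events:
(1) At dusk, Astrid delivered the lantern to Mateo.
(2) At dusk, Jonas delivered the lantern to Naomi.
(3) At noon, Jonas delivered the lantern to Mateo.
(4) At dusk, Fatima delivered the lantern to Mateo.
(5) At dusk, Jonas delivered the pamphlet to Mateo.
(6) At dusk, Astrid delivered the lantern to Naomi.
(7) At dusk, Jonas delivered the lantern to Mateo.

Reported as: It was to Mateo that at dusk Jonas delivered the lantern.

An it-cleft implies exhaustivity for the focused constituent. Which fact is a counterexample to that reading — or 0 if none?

The cleft puts "Mateo" in focus and presupposes the open proposition with agent = Jonas, thing = the lantern, setting = at dusk.
The exhaustive reading says no other recipient fits that background.
Fact (2) shares the background but with recipient = Naomi; exhaustivity is violated.

2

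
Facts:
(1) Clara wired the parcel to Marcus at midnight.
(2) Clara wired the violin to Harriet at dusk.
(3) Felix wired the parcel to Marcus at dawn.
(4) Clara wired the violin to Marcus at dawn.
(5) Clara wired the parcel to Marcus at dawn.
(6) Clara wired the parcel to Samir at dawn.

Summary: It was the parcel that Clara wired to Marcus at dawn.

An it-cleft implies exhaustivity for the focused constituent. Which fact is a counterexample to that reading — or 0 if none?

4

The cleft puts "the parcel" in focus and presupposes the open proposition with Clara as agent and Marcus as recipient and at dawn as setting.
The exhaustive reading says no other thing fits that background.
But fact (4) also has Clara as agent and Marcus as recipient and at dawn as setting, with thing = the violin — so the exhaustive reading fails.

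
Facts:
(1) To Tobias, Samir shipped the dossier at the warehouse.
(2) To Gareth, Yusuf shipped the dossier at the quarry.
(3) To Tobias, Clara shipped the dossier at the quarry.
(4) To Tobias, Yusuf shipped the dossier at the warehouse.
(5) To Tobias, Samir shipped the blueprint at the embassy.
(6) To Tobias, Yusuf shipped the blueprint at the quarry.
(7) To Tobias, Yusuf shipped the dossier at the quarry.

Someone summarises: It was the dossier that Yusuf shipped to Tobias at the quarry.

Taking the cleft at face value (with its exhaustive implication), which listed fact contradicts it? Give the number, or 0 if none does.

Focus of the cleft: "the dossier" (the thing). Presupposed background: same agent, recipient, setting (Yusuf / Tobias / at the quarry).
Exhaustivity: the dossier is the only thing satisfying that background.
But fact (6) also has same agent, recipient, setting (Yusuf / Tobias / at the quarry), with thing = the blueprint — so the exhaustive reading fails.

6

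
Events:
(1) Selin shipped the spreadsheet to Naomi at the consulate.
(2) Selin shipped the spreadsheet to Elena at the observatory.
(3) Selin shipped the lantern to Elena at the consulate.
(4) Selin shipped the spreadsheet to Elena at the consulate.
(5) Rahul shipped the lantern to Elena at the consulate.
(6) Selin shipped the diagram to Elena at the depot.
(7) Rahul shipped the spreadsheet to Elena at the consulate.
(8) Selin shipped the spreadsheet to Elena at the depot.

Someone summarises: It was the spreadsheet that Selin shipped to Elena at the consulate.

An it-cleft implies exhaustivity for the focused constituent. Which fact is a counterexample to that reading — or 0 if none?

3

Focus of the cleft: "the spreadsheet" (the thing). Presupposed background: Selin as agent and Elena as recipient and at the consulate as setting.
Exhaustivity: the spreadsheet is the only thing satisfying that background.
But fact (3) also has Selin as agent and Elena as recipient and at the consulate as setting, with thing = the lantern — so the exhaustive reading fails.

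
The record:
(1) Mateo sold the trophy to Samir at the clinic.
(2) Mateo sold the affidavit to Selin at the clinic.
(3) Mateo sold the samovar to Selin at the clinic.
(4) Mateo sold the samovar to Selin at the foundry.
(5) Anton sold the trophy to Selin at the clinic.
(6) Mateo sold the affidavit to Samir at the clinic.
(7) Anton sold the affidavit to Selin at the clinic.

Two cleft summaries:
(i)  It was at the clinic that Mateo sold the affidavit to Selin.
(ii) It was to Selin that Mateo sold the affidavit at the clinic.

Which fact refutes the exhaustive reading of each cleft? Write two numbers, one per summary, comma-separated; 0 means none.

0, 6

Summary (i) focuses "at the clinic" (the setting); background agent = Mateo, thing = the affidavit, recipient = Selin. No fact matches that background with a different setting, so 0.
Summary (ii) focuses "Selin" (the recipient); background agent = Mateo, thing = the affidavit, setting = at the clinic. Fact (6) matches that background with recipient = Samir — refutes (ii).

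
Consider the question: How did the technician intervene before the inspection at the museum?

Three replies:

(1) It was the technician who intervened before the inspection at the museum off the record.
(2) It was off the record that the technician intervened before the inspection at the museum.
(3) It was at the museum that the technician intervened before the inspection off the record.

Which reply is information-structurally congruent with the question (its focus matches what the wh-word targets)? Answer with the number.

The question word "how" targets the manner.
Option (1) clefts "the technician" — the subject (agent), not what was asked.
Option (2) clefts "off the record" — that matches what the question asks about.
Option (3) clefts "at the museum" — the location, not what was asked.
So the congruent reply is (2).

2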